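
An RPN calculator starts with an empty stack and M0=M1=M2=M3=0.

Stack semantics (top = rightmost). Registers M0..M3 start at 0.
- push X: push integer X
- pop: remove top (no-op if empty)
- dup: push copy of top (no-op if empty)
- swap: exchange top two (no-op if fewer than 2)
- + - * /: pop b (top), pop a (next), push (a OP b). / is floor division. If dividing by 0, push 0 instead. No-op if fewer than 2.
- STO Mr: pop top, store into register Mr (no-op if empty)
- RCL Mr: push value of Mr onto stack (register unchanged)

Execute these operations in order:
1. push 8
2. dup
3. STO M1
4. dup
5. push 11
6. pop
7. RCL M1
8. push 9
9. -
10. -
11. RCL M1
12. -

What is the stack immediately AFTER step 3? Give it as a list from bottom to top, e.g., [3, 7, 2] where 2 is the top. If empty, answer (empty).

After op 1 (push 8): stack=[8] mem=[0,0,0,0]
After op 2 (dup): stack=[8,8] mem=[0,0,0,0]
After op 3 (STO M1): stack=[8] mem=[0,8,0,0]

[8]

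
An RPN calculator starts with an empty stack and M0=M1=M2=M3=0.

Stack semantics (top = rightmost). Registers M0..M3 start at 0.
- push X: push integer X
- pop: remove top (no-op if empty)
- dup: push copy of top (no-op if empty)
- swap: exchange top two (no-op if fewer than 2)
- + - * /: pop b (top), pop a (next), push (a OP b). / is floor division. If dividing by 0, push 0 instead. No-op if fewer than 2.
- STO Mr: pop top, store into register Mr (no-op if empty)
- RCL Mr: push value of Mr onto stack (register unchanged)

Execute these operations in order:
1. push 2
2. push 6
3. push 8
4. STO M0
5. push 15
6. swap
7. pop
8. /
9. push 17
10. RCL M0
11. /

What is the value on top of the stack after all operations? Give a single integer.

Answer: 2

Derivation:
After op 1 (push 2): stack=[2] mem=[0,0,0,0]
After op 2 (push 6): stack=[2,6] mem=[0,0,0,0]
After op 3 (push 8): stack=[2,6,8] mem=[0,0,0,0]
After op 4 (STO M0): stack=[2,6] mem=[8,0,0,0]
After op 5 (push 15): stack=[2,6,15] mem=[8,0,0,0]
After op 6 (swap): stack=[2,15,6] mem=[8,0,0,0]
After op 7 (pop): stack=[2,15] mem=[8,0,0,0]
After op 8 (/): stack=[0] mem=[8,0,0,0]
After op 9 (push 17): stack=[0,17] mem=[8,0,0,0]
After op 10 (RCL M0): stack=[0,17,8] mem=[8,0,0,0]
After op 11 (/): stack=[0,2] mem=[8,0,0,0]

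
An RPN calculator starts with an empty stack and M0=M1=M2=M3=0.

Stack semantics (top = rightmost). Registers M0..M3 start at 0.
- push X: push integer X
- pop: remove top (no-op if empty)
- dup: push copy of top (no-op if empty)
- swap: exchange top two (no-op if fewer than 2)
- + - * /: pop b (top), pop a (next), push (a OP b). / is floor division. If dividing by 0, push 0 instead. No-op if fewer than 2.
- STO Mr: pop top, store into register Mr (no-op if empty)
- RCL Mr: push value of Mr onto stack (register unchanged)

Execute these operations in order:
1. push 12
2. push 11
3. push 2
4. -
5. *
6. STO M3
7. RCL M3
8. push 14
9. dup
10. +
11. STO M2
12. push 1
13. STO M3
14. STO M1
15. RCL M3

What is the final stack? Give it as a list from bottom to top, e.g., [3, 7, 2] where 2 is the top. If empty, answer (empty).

After op 1 (push 12): stack=[12] mem=[0,0,0,0]
After op 2 (push 11): stack=[12,11] mem=[0,0,0,0]
After op 3 (push 2): stack=[12,11,2] mem=[0,0,0,0]
After op 4 (-): stack=[12,9] mem=[0,0,0,0]
After op 5 (*): stack=[108] mem=[0,0,0,0]
After op 6 (STO M3): stack=[empty] mem=[0,0,0,108]
After op 7 (RCL M3): stack=[108] mem=[0,0,0,108]
After op 8 (push 14): stack=[108,14] mem=[0,0,0,108]
After op 9 (dup): stack=[108,14,14] mem=[0,0,0,108]
After op 10 (+): stack=[108,28] mem=[0,0,0,108]
After op 11 (STO M2): stack=[108] mem=[0,0,28,108]
After op 12 (push 1): stack=[108,1] mem=[0,0,28,108]
After op 13 (STO M3): stack=[108] mem=[0,0,28,1]
After op 14 (STO M1): stack=[empty] mem=[0,108,28,1]
After op 15 (RCL M3): stack=[1] mem=[0,108,28,1]

Answer: [1]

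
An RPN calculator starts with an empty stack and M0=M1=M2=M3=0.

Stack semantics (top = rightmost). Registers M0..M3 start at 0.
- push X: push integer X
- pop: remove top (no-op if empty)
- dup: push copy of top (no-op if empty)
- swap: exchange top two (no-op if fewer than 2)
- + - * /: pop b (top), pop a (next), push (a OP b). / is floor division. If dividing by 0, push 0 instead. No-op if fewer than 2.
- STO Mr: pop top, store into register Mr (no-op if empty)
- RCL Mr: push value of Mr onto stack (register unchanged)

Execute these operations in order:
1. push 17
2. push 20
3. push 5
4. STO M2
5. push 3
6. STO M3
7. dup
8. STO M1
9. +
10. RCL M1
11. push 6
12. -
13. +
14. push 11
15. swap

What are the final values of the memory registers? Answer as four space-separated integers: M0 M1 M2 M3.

After op 1 (push 17): stack=[17] mem=[0,0,0,0]
After op 2 (push 20): stack=[17,20] mem=[0,0,0,0]
After op 3 (push 5): stack=[17,20,5] mem=[0,0,0,0]
After op 4 (STO M2): stack=[17,20] mem=[0,0,5,0]
After op 5 (push 3): stack=[17,20,3] mem=[0,0,5,0]
After op 6 (STO M3): stack=[17,20] mem=[0,0,5,3]
After op 7 (dup): stack=[17,20,20] mem=[0,0,5,3]
After op 8 (STO M1): stack=[17,20] mem=[0,20,5,3]
After op 9 (+): stack=[37] mem=[0,20,5,3]
After op 10 (RCL M1): stack=[37,20] mem=[0,20,5,3]
After op 11 (push 6): stack=[37,20,6] mem=[0,20,5,3]
After op 12 (-): stack=[37,14] mem=[0,20,5,3]
After op 13 (+): stack=[51] mem=[0,20,5,3]
After op 14 (push 11): stack=[51,11] mem=[0,20,5,3]
After op 15 (swap): stack=[11,51] mem=[0,20,5,3]

Answer: 0 20 5 3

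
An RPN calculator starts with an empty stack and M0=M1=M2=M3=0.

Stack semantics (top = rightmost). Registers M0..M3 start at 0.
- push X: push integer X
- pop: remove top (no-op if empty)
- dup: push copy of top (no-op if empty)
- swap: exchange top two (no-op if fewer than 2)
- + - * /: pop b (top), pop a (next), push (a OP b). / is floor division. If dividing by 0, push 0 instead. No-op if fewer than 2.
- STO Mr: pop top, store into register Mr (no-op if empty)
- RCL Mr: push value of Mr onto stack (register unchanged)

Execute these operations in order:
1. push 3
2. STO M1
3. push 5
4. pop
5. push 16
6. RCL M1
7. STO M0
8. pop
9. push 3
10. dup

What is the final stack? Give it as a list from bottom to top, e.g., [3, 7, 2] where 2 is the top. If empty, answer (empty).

After op 1 (push 3): stack=[3] mem=[0,0,0,0]
After op 2 (STO M1): stack=[empty] mem=[0,3,0,0]
After op 3 (push 5): stack=[5] mem=[0,3,0,0]
After op 4 (pop): stack=[empty] mem=[0,3,0,0]
After op 5 (push 16): stack=[16] mem=[0,3,0,0]
After op 6 (RCL M1): stack=[16,3] mem=[0,3,0,0]
After op 7 (STO M0): stack=[16] mem=[3,3,0,0]
After op 8 (pop): stack=[empty] mem=[3,3,0,0]
After op 9 (push 3): stack=[3] mem=[3,3,0,0]
After op 10 (dup): stack=[3,3] mem=[3,3,0,0]

Answer: [3, 3]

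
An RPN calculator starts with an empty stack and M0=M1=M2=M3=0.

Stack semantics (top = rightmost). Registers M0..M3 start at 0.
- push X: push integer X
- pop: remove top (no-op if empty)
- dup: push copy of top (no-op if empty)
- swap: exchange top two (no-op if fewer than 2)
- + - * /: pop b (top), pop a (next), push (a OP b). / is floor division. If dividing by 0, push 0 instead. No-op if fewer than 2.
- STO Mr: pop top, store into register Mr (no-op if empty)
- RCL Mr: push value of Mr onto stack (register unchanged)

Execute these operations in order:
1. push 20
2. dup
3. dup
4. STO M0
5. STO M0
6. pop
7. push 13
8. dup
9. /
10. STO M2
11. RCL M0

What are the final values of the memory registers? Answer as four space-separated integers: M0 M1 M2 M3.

Answer: 20 0 1 0

Derivation:
After op 1 (push 20): stack=[20] mem=[0,0,0,0]
After op 2 (dup): stack=[20,20] mem=[0,0,0,0]
After op 3 (dup): stack=[20,20,20] mem=[0,0,0,0]
After op 4 (STO M0): stack=[20,20] mem=[20,0,0,0]
After op 5 (STO M0): stack=[20] mem=[20,0,0,0]
After op 6 (pop): stack=[empty] mem=[20,0,0,0]
After op 7 (push 13): stack=[13] mem=[20,0,0,0]
After op 8 (dup): stack=[13,13] mem=[20,0,0,0]
After op 9 (/): stack=[1] mem=[20,0,0,0]
After op 10 (STO M2): stack=[empty] mem=[20,0,1,0]
After op 11 (RCL M0): stack=[20] mem=[20,0,1,0]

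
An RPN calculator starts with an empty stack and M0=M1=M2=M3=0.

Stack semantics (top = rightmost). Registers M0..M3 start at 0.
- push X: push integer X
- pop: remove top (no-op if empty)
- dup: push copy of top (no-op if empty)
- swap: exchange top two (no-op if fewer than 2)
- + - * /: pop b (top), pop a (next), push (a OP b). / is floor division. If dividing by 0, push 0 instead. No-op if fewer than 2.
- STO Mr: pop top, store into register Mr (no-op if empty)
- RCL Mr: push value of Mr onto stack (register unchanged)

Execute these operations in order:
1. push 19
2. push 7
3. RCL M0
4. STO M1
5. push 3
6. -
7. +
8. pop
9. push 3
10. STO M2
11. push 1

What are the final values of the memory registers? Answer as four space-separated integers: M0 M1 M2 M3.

Answer: 0 0 3 0

Derivation:
After op 1 (push 19): stack=[19] mem=[0,0,0,0]
After op 2 (push 7): stack=[19,7] mem=[0,0,0,0]
After op 3 (RCL M0): stack=[19,7,0] mem=[0,0,0,0]
After op 4 (STO M1): stack=[19,7] mem=[0,0,0,0]
After op 5 (push 3): stack=[19,7,3] mem=[0,0,0,0]
After op 6 (-): stack=[19,4] mem=[0,0,0,0]
After op 7 (+): stack=[23] mem=[0,0,0,0]
After op 8 (pop): stack=[empty] mem=[0,0,0,0]
After op 9 (push 3): stack=[3] mem=[0,0,0,0]
After op 10 (STO M2): stack=[empty] mem=[0,0,3,0]
After op 11 (push 1): stack=[1] mem=[0,0,3,0]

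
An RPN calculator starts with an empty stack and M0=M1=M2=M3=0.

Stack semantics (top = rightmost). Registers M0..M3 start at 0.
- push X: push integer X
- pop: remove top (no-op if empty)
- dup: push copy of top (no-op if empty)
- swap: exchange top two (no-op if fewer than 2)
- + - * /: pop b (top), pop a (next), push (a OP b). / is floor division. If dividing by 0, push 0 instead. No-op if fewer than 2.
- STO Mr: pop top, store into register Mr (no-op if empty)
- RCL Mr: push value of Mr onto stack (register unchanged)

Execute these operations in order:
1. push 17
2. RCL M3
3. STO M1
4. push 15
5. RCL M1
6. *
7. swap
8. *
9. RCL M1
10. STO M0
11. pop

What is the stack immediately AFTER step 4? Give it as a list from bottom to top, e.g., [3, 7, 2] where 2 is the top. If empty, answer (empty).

After op 1 (push 17): stack=[17] mem=[0,0,0,0]
After op 2 (RCL M3): stack=[17,0] mem=[0,0,0,0]
After op 3 (STO M1): stack=[17] mem=[0,0,0,0]
After op 4 (push 15): stack=[17,15] mem=[0,0,0,0]

[17, 15]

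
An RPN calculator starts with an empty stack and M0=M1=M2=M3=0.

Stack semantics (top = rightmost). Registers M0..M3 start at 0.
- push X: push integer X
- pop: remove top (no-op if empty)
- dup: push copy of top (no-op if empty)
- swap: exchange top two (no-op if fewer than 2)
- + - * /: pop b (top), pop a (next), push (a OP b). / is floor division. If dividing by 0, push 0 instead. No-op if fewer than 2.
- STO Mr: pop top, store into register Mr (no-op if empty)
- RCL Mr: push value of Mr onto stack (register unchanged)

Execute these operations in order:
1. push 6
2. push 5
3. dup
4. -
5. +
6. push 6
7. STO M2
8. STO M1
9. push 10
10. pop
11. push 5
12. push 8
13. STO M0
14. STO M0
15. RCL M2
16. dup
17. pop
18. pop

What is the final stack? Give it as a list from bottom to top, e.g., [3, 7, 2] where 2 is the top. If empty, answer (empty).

After op 1 (push 6): stack=[6] mem=[0,0,0,0]
After op 2 (push 5): stack=[6,5] mem=[0,0,0,0]
After op 3 (dup): stack=[6,5,5] mem=[0,0,0,0]
After op 4 (-): stack=[6,0] mem=[0,0,0,0]
After op 5 (+): stack=[6] mem=[0,0,0,0]
After op 6 (push 6): stack=[6,6] mem=[0,0,0,0]
After op 7 (STO M2): stack=[6] mem=[0,0,6,0]
After op 8 (STO M1): stack=[empty] mem=[0,6,6,0]
After op 9 (push 10): stack=[10] mem=[0,6,6,0]
After op 10 (pop): stack=[empty] mem=[0,6,6,0]
After op 11 (push 5): stack=[5] mem=[0,6,6,0]
After op 12 (push 8): stack=[5,8] mem=[0,6,6,0]
After op 13 (STO M0): stack=[5] mem=[8,6,6,0]
After op 14 (STO M0): stack=[empty] mem=[5,6,6,0]
After op 15 (RCL M2): stack=[6] mem=[5,6,6,0]
After op 16 (dup): stack=[6,6] mem=[5,6,6,0]
After op 17 (pop): stack=[6] mem=[5,6,6,0]
After op 18 (pop): stack=[empty] mem=[5,6,6,0]

Answer: (empty)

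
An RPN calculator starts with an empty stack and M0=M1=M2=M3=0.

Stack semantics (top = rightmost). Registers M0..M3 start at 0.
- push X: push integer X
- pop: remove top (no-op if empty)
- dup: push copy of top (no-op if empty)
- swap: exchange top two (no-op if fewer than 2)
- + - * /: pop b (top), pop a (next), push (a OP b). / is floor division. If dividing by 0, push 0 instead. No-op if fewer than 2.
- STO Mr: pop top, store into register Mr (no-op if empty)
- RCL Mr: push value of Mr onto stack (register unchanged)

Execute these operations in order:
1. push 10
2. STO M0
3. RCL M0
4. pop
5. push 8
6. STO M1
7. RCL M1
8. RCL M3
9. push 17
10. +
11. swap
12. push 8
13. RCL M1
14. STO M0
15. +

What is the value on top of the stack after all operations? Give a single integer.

Answer: 16

Derivation:
After op 1 (push 10): stack=[10] mem=[0,0,0,0]
After op 2 (STO M0): stack=[empty] mem=[10,0,0,0]
After op 3 (RCL M0): stack=[10] mem=[10,0,0,0]
After op 4 (pop): stack=[empty] mem=[10,0,0,0]
After op 5 (push 8): stack=[8] mem=[10,0,0,0]
After op 6 (STO M1): stack=[empty] mem=[10,8,0,0]
After op 7 (RCL M1): stack=[8] mem=[10,8,0,0]
After op 8 (RCL M3): stack=[8,0] mem=[10,8,0,0]
After op 9 (push 17): stack=[8,0,17] mem=[10,8,0,0]
After op 10 (+): stack=[8,17] mem=[10,8,0,0]
After op 11 (swap): stack=[17,8] mem=[10,8,0,0]
After op 12 (push 8): stack=[17,8,8] mem=[10,8,0,0]
After op 13 (RCL M1): stack=[17,8,8,8] mem=[10,8,0,0]
After op 14 (STO M0): stack=[17,8,8] mem=[8,8,0,0]
After op 15 (+): stack=[17,16] mem=[8,8,0,0]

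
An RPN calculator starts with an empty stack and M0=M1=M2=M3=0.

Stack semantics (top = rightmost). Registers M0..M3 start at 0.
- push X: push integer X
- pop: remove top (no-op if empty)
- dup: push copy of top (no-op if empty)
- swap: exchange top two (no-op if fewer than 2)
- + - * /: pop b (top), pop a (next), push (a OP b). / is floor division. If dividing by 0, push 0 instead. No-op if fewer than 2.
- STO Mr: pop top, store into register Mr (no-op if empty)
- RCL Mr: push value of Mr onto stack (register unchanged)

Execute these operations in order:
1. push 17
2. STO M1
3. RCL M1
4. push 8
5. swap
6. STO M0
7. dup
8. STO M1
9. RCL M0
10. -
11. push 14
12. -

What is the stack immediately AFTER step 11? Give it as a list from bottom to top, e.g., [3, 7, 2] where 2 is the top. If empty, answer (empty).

After op 1 (push 17): stack=[17] mem=[0,0,0,0]
After op 2 (STO M1): stack=[empty] mem=[0,17,0,0]
After op 3 (RCL M1): stack=[17] mem=[0,17,0,0]
After op 4 (push 8): stack=[17,8] mem=[0,17,0,0]
After op 5 (swap): stack=[8,17] mem=[0,17,0,0]
After op 6 (STO M0): stack=[8] mem=[17,17,0,0]
After op 7 (dup): stack=[8,8] mem=[17,17,0,0]
After op 8 (STO M1): stack=[8] mem=[17,8,0,0]
After op 9 (RCL M0): stack=[8,17] mem=[17,8,0,0]
After op 10 (-): stack=[-9] mem=[17,8,0,0]
After op 11 (push 14): stack=[-9,14] mem=[17,8,0,0]

[-9, 14]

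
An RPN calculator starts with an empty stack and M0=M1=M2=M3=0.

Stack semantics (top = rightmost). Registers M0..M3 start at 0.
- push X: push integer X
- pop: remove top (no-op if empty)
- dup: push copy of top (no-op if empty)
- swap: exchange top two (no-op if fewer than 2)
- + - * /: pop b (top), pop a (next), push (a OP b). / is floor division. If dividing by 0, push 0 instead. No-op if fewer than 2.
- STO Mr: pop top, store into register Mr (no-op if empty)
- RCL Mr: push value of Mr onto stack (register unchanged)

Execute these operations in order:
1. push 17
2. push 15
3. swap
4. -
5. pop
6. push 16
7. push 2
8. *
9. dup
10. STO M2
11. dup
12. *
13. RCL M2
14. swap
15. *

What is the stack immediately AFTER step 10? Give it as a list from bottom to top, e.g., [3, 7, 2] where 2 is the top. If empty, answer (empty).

After op 1 (push 17): stack=[17] mem=[0,0,0,0]
After op 2 (push 15): stack=[17,15] mem=[0,0,0,0]
After op 3 (swap): stack=[15,17] mem=[0,0,0,0]
After op 4 (-): stack=[-2] mem=[0,0,0,0]
After op 5 (pop): stack=[empty] mem=[0,0,0,0]
After op 6 (push 16): stack=[16] mem=[0,0,0,0]
After op 7 (push 2): stack=[16,2] mem=[0,0,0,0]
After op 8 (*): stack=[32] mem=[0,0,0,0]
After op 9 (dup): stack=[32,32] mem=[0,0,0,0]
After op 10 (STO M2): stack=[32] mem=[0,0,32,0]

[32]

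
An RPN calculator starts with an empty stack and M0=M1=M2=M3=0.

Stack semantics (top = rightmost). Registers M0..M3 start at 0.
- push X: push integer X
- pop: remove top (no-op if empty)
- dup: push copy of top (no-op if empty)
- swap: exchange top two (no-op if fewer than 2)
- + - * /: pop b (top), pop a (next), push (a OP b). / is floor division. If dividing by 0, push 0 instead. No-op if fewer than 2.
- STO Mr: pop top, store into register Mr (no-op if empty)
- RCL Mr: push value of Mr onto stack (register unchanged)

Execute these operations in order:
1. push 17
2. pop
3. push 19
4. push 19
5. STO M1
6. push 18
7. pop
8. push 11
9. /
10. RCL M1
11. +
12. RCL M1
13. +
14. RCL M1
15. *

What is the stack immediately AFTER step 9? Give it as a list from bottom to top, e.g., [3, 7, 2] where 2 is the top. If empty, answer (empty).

After op 1 (push 17): stack=[17] mem=[0,0,0,0]
After op 2 (pop): stack=[empty] mem=[0,0,0,0]
After op 3 (push 19): stack=[19] mem=[0,0,0,0]
After op 4 (push 19): stack=[19,19] mem=[0,0,0,0]
After op 5 (STO M1): stack=[19] mem=[0,19,0,0]
After op 6 (push 18): stack=[19,18] mem=[0,19,0,0]
After op 7 (pop): stack=[19] mem=[0,19,0,0]
After op 8 (push 11): stack=[19,11] mem=[0,19,0,0]
After op 9 (/): stack=[1] mem=[0,19,0,0]

[1]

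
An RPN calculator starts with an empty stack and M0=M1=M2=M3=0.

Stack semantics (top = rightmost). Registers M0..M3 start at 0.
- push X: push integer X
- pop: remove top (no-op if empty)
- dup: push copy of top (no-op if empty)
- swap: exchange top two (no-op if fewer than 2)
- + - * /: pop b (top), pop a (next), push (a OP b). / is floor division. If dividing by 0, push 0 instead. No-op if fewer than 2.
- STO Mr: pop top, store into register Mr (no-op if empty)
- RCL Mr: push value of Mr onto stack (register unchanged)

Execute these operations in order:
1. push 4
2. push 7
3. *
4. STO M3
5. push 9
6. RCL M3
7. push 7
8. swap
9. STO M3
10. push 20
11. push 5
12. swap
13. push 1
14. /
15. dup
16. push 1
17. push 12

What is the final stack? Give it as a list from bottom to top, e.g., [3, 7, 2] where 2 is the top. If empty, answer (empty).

After op 1 (push 4): stack=[4] mem=[0,0,0,0]
After op 2 (push 7): stack=[4,7] mem=[0,0,0,0]
After op 3 (*): stack=[28] mem=[0,0,0,0]
After op 4 (STO M3): stack=[empty] mem=[0,0,0,28]
After op 5 (push 9): stack=[9] mem=[0,0,0,28]
After op 6 (RCL M3): stack=[9,28] mem=[0,0,0,28]
After op 7 (push 7): stack=[9,28,7] mem=[0,0,0,28]
After op 8 (swap): stack=[9,7,28] mem=[0,0,0,28]
After op 9 (STO M3): stack=[9,7] mem=[0,0,0,28]
After op 10 (push 20): stack=[9,7,20] mem=[0,0,0,28]
After op 11 (push 5): stack=[9,7,20,5] mem=[0,0,0,28]
After op 12 (swap): stack=[9,7,5,20] mem=[0,0,0,28]
After op 13 (push 1): stack=[9,7,5,20,1] mem=[0,0,0,28]
After op 14 (/): stack=[9,7,5,20] mem=[0,0,0,28]
After op 15 (dup): stack=[9,7,5,20,20] mem=[0,0,0,28]
After op 16 (push 1): stack=[9,7,5,20,20,1] mem=[0,0,0,28]
After op 17 (push 12): stack=[9,7,5,20,20,1,12] mem=[0,0,0,28]

Answer: [9, 7, 5, 20, 20, 1, 12]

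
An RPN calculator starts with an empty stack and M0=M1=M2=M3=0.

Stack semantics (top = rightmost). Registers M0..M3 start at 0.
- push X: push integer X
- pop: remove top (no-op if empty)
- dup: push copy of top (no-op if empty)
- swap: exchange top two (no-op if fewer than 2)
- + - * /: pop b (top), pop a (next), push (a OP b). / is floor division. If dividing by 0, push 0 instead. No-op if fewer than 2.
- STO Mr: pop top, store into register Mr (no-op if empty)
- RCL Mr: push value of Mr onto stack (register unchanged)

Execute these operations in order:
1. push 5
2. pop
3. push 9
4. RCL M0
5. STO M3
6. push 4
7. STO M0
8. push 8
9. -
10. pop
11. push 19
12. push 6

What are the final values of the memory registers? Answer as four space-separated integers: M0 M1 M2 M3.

Answer: 4 0 0 0

Derivation:
After op 1 (push 5): stack=[5] mem=[0,0,0,0]
After op 2 (pop): stack=[empty] mem=[0,0,0,0]
After op 3 (push 9): stack=[9] mem=[0,0,0,0]
After op 4 (RCL M0): stack=[9,0] mem=[0,0,0,0]
After op 5 (STO M3): stack=[9] mem=[0,0,0,0]
After op 6 (push 4): stack=[9,4] mem=[0,0,0,0]
After op 7 (STO M0): stack=[9] mem=[4,0,0,0]
After op 8 (push 8): stack=[9,8] mem=[4,0,0,0]
After op 9 (-): stack=[1] mem=[4,0,0,0]
After op 10 (pop): stack=[empty] mem=[4,0,0,0]
After op 11 (push 19): stack=[19] mem=[4,0,0,0]
After op 12 (push 6): stack=[19,6] mem=[4,0,0,0]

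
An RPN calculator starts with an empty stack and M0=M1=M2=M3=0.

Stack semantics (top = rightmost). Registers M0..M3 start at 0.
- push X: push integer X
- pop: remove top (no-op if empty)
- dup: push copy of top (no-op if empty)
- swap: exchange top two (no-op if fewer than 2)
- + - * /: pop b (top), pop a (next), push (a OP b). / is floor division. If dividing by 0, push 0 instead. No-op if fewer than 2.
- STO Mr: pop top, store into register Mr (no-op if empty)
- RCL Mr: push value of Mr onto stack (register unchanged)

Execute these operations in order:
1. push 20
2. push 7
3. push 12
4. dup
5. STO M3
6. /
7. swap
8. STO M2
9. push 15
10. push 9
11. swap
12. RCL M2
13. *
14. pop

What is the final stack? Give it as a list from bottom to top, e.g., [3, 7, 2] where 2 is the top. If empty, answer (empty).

Answer: [0, 9]

Derivation:
After op 1 (push 20): stack=[20] mem=[0,0,0,0]
After op 2 (push 7): stack=[20,7] mem=[0,0,0,0]
After op 3 (push 12): stack=[20,7,12] mem=[0,0,0,0]
After op 4 (dup): stack=[20,7,12,12] mem=[0,0,0,0]
After op 5 (STO M3): stack=[20,7,12] mem=[0,0,0,12]
After op 6 (/): stack=[20,0] mem=[0,0,0,12]
After op 7 (swap): stack=[0,20] mem=[0,0,0,12]
After op 8 (STO M2): stack=[0] mem=[0,0,20,12]
After op 9 (push 15): stack=[0,15] mem=[0,0,20,12]
After op 10 (push 9): stack=[0,15,9] mem=[0,0,20,12]
After op 11 (swap): stack=[0,9,15] mem=[0,0,20,12]
After op 12 (RCL M2): stack=[0,9,15,20] mem=[0,0,20,12]
After op 13 (*): stack=[0,9,300] mem=[0,0,20,12]
After op 14 (pop): stack=[0,9] mem=[0,0,20,12]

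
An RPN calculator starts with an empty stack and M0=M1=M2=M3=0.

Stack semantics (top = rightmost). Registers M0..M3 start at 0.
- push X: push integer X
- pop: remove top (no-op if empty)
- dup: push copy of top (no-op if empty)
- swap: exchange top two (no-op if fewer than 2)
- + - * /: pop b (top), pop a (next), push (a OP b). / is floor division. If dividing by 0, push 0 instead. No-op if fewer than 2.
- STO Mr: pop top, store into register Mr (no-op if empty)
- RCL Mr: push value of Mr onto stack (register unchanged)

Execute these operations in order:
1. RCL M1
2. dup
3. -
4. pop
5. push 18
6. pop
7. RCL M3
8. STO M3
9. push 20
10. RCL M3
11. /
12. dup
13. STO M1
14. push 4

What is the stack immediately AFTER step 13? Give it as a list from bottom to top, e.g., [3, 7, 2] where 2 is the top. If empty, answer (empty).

After op 1 (RCL M1): stack=[0] mem=[0,0,0,0]
After op 2 (dup): stack=[0,0] mem=[0,0,0,0]
After op 3 (-): stack=[0] mem=[0,0,0,0]
After op 4 (pop): stack=[empty] mem=[0,0,0,0]
After op 5 (push 18): stack=[18] mem=[0,0,0,0]
After op 6 (pop): stack=[empty] mem=[0,0,0,0]
After op 7 (RCL M3): stack=[0] mem=[0,0,0,0]
After op 8 (STO M3): stack=[empty] mem=[0,0,0,0]
After op 9 (push 20): stack=[20] mem=[0,0,0,0]
After op 10 (RCL M3): stack=[20,0] mem=[0,0,0,0]
After op 11 (/): stack=[0] mem=[0,0,0,0]
After op 12 (dup): stack=[0,0] mem=[0,0,0,0]
After op 13 (STO M1): stack=[0] mem=[0,0,0,0]

[0]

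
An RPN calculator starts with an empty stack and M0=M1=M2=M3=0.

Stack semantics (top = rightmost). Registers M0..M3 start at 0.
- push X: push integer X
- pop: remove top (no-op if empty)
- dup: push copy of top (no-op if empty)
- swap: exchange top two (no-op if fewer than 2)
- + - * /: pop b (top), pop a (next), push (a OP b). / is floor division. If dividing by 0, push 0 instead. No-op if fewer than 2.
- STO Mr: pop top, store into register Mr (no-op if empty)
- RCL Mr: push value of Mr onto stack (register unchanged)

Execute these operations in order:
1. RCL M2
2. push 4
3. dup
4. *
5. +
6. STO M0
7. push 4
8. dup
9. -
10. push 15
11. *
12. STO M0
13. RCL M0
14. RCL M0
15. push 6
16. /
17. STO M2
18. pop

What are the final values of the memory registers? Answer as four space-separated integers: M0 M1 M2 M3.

Answer: 0 0 0 0

Derivation:
After op 1 (RCL M2): stack=[0] mem=[0,0,0,0]
After op 2 (push 4): stack=[0,4] mem=[0,0,0,0]
After op 3 (dup): stack=[0,4,4] mem=[0,0,0,0]
After op 4 (*): stack=[0,16] mem=[0,0,0,0]
After op 5 (+): stack=[16] mem=[0,0,0,0]
After op 6 (STO M0): stack=[empty] mem=[16,0,0,0]
After op 7 (push 4): stack=[4] mem=[16,0,0,0]
After op 8 (dup): stack=[4,4] mem=[16,0,0,0]
After op 9 (-): stack=[0] mem=[16,0,0,0]
After op 10 (push 15): stack=[0,15] mem=[16,0,0,0]
After op 11 (*): stack=[0] mem=[16,0,0,0]
After op 12 (STO M0): stack=[empty] mem=[0,0,0,0]
After op 13 (RCL M0): stack=[0] mem=[0,0,0,0]
After op 14 (RCL M0): stack=[0,0] mem=[0,0,0,0]
After op 15 (push 6): stack=[0,0,6] mem=[0,0,0,0]
After op 16 (/): stack=[0,0] mem=[0,0,0,0]
After op 17 (STO M2): stack=[0] mem=[0,0,0,0]
After op 18 (pop): stack=[empty] mem=[0,0,0,0]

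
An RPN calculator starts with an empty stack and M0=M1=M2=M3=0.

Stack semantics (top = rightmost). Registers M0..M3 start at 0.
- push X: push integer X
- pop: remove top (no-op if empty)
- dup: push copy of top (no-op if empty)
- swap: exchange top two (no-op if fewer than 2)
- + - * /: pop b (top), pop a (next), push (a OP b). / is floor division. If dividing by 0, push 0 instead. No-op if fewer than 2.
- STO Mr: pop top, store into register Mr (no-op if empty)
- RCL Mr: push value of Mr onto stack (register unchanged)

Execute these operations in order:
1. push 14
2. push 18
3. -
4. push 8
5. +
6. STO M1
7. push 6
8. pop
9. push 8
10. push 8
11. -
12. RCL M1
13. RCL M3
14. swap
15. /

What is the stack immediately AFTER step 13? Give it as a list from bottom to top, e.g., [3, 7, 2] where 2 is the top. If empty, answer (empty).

After op 1 (push 14): stack=[14] mem=[0,0,0,0]
After op 2 (push 18): stack=[14,18] mem=[0,0,0,0]
After op 3 (-): stack=[-4] mem=[0,0,0,0]
After op 4 (push 8): stack=[-4,8] mem=[0,0,0,0]
After op 5 (+): stack=[4] mem=[0,0,0,0]
After op 6 (STO M1): stack=[empty] mem=[0,4,0,0]
After op 7 (push 6): stack=[6] mem=[0,4,0,0]
After op 8 (pop): stack=[empty] mem=[0,4,0,0]
After op 9 (push 8): stack=[8] mem=[0,4,0,0]
After op 10 (push 8): stack=[8,8] mem=[0,4,0,0]
After op 11 (-): stack=[0] mem=[0,4,0,0]
After op 12 (RCL M1): stack=[0,4] mem=[0,4,0,0]
After op 13 (RCL M3): stack=[0,4,0] mem=[0,4,0,0]

[0, 4, 0]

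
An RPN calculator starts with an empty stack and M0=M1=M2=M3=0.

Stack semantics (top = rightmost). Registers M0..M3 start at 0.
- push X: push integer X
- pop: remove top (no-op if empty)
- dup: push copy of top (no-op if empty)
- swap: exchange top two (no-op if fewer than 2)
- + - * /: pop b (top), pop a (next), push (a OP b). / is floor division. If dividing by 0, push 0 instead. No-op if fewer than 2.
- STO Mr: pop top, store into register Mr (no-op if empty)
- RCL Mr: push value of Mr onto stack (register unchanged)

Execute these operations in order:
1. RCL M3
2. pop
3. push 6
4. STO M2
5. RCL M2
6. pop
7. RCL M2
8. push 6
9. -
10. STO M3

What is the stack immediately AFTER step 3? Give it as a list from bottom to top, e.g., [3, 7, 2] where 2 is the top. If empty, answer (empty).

After op 1 (RCL M3): stack=[0] mem=[0,0,0,0]
After op 2 (pop): stack=[empty] mem=[0,0,0,0]
After op 3 (push 6): stack=[6] mem=[0,0,0,0]

[6]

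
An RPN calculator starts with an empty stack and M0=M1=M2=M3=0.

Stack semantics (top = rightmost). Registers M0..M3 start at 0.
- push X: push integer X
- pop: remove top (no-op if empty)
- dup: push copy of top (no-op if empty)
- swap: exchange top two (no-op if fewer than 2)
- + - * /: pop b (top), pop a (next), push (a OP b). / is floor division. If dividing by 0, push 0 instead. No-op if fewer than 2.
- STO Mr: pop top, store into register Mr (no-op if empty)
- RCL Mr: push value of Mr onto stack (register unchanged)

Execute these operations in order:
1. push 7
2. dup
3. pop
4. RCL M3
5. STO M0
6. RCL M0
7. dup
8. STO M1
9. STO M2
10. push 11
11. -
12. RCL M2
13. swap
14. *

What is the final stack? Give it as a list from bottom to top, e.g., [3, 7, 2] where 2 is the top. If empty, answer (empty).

After op 1 (push 7): stack=[7] mem=[0,0,0,0]
After op 2 (dup): stack=[7,7] mem=[0,0,0,0]
After op 3 (pop): stack=[7] mem=[0,0,0,0]
After op 4 (RCL M3): stack=[7,0] mem=[0,0,0,0]
After op 5 (STO M0): stack=[7] mem=[0,0,0,0]
After op 6 (RCL M0): stack=[7,0] mem=[0,0,0,0]
After op 7 (dup): stack=[7,0,0] mem=[0,0,0,0]
After op 8 (STO M1): stack=[7,0] mem=[0,0,0,0]
After op 9 (STO M2): stack=[7] mem=[0,0,0,0]
After op 10 (push 11): stack=[7,11] mem=[0,0,0,0]
After op 11 (-): stack=[-4] mem=[0,0,0,0]
After op 12 (RCL M2): stack=[-4,0] mem=[0,0,0,0]
After op 13 (swap): stack=[0,-4] mem=[0,0,0,0]
After op 14 (*): stack=[0] mem=[0,0,0,0]

Answer: [0]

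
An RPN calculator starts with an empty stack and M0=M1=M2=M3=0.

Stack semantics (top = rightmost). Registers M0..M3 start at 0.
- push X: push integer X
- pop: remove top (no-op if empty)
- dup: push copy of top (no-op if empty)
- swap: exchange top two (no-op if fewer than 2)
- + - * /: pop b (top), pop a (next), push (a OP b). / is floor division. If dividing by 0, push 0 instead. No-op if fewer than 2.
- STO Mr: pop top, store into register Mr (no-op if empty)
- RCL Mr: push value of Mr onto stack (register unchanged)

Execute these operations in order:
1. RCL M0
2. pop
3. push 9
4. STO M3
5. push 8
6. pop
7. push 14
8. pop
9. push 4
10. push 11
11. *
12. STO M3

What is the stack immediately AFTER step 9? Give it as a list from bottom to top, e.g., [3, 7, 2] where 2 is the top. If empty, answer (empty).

After op 1 (RCL M0): stack=[0] mem=[0,0,0,0]
After op 2 (pop): stack=[empty] mem=[0,0,0,0]
After op 3 (push 9): stack=[9] mem=[0,0,0,0]
After op 4 (STO M3): stack=[empty] mem=[0,0,0,9]
After op 5 (push 8): stack=[8] mem=[0,0,0,9]
After op 6 (pop): stack=[empty] mem=[0,0,0,9]
After op 7 (push 14): stack=[14] mem=[0,0,0,9]
After op 8 (pop): stack=[empty] mem=[0,0,0,9]
After op 9 (push 4): stack=[4] mem=[0,0,0,9]

[4]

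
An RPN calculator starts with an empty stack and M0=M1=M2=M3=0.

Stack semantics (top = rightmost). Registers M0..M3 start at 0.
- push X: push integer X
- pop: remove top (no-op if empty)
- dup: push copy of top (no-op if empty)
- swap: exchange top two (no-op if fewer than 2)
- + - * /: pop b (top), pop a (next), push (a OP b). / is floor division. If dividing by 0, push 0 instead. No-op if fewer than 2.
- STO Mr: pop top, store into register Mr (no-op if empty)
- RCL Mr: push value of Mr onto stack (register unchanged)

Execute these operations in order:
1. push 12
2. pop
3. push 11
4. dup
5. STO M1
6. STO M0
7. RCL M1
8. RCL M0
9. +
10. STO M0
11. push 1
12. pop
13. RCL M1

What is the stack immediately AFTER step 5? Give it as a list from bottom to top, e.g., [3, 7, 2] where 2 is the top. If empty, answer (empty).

After op 1 (push 12): stack=[12] mem=[0,0,0,0]
After op 2 (pop): stack=[empty] mem=[0,0,0,0]
After op 3 (push 11): stack=[11] mem=[0,0,0,0]
After op 4 (dup): stack=[11,11] mem=[0,0,0,0]
After op 5 (STO M1): stack=[11] mem=[0,11,0,0]

[11]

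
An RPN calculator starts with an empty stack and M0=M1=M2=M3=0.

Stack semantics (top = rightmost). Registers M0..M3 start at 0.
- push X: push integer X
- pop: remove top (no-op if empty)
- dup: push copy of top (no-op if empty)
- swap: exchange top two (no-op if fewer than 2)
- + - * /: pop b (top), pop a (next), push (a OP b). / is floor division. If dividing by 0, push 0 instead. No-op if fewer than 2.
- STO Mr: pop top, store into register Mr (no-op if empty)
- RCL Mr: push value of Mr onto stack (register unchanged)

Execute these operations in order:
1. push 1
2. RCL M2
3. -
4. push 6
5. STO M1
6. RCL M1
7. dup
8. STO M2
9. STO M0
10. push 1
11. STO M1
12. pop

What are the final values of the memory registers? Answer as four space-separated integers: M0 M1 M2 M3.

After op 1 (push 1): stack=[1] mem=[0,0,0,0]
After op 2 (RCL M2): stack=[1,0] mem=[0,0,0,0]
After op 3 (-): stack=[1] mem=[0,0,0,0]
After op 4 (push 6): stack=[1,6] mem=[0,0,0,0]
After op 5 (STO M1): stack=[1] mem=[0,6,0,0]
After op 6 (RCL M1): stack=[1,6] mem=[0,6,0,0]
After op 7 (dup): stack=[1,6,6] mem=[0,6,0,0]
After op 8 (STO M2): stack=[1,6] mem=[0,6,6,0]
After op 9 (STO M0): stack=[1] mem=[6,6,6,0]
After op 10 (push 1): stack=[1,1] mem=[6,6,6,0]
After op 11 (STO M1): stack=[1] mem=[6,1,6,0]
After op 12 (pop): stack=[empty] mem=[6,1,6,0]

Answer: 6 1 6 0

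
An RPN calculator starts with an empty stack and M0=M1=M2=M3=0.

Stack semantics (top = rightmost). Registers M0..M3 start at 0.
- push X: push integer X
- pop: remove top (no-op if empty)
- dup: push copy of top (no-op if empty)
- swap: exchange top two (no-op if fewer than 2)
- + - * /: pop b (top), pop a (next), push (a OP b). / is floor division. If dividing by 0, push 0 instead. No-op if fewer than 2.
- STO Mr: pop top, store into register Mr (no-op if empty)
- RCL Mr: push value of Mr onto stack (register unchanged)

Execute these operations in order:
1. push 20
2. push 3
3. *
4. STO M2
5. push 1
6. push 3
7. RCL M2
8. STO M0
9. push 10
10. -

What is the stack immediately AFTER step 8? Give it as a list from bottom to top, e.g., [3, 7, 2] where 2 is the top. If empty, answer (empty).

After op 1 (push 20): stack=[20] mem=[0,0,0,0]
After op 2 (push 3): stack=[20,3] mem=[0,0,0,0]
After op 3 (*): stack=[60] mem=[0,0,0,0]
After op 4 (STO M2): stack=[empty] mem=[0,0,60,0]
After op 5 (push 1): stack=[1] mem=[0,0,60,0]
After op 6 (push 3): stack=[1,3] mem=[0,0,60,0]
After op 7 (RCL M2): stack=[1,3,60] mem=[0,0,60,0]
After op 8 (STO M0): stack=[1,3] mem=[60,0,60,0]

[1, 3]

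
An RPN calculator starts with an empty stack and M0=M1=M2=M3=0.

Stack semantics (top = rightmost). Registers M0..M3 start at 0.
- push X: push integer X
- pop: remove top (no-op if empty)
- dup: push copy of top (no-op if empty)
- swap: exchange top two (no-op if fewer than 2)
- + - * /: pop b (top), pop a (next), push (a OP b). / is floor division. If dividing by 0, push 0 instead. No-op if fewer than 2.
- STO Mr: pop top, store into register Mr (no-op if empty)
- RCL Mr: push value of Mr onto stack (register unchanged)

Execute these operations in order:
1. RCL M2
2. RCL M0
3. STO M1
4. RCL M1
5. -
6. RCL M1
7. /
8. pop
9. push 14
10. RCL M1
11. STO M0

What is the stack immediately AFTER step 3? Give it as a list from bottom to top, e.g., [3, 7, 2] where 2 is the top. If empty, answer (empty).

After op 1 (RCL M2): stack=[0] mem=[0,0,0,0]
After op 2 (RCL M0): stack=[0,0] mem=[0,0,0,0]
After op 3 (STO M1): stack=[0] mem=[0,0,0,0]

[0]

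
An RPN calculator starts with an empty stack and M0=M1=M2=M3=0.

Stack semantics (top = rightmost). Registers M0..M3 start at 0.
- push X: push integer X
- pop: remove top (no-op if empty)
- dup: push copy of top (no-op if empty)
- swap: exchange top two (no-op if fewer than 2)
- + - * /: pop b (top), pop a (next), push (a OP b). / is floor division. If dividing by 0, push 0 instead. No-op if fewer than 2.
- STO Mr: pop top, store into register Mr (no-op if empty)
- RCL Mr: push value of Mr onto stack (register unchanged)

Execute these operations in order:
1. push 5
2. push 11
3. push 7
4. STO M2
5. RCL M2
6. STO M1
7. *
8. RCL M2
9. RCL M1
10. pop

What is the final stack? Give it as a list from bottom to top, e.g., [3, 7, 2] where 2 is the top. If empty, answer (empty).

After op 1 (push 5): stack=[5] mem=[0,0,0,0]
After op 2 (push 11): stack=[5,11] mem=[0,0,0,0]
After op 3 (push 7): stack=[5,11,7] mem=[0,0,0,0]
After op 4 (STO M2): stack=[5,11] mem=[0,0,7,0]
After op 5 (RCL M2): stack=[5,11,7] mem=[0,0,7,0]
After op 6 (STO M1): stack=[5,11] mem=[0,7,7,0]
After op 7 (*): stack=[55] mem=[0,7,7,0]
After op 8 (RCL M2): stack=[55,7] mem=[0,7,7,0]
After op 9 (RCL M1): stack=[55,7,7] mem=[0,7,7,0]
After op 10 (pop): stack=[55,7] mem=[0,7,7,0]

Answer: [55, 7]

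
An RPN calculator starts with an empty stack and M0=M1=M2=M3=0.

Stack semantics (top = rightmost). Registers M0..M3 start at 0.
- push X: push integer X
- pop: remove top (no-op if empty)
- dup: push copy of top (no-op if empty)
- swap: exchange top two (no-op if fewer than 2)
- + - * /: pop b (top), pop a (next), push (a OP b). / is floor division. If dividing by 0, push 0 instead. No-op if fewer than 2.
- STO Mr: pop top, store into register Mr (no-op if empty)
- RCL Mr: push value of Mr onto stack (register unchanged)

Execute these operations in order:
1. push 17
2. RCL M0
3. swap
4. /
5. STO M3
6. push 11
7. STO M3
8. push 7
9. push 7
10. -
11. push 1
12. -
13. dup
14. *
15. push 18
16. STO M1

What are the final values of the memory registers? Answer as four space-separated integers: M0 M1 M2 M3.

Answer: 0 18 0 11

Derivation:
After op 1 (push 17): stack=[17] mem=[0,0,0,0]
After op 2 (RCL M0): stack=[17,0] mem=[0,0,0,0]
After op 3 (swap): stack=[0,17] mem=[0,0,0,0]
After op 4 (/): stack=[0] mem=[0,0,0,0]
After op 5 (STO M3): stack=[empty] mem=[0,0,0,0]
After op 6 (push 11): stack=[11] mem=[0,0,0,0]
After op 7 (STO M3): stack=[empty] mem=[0,0,0,11]
After op 8 (push 7): stack=[7] mem=[0,0,0,11]
After op 9 (push 7): stack=[7,7] mem=[0,0,0,11]
After op 10 (-): stack=[0] mem=[0,0,0,11]
After op 11 (push 1): stack=[0,1] mem=[0,0,0,11]
After op 12 (-): stack=[-1] mem=[0,0,0,11]
After op 13 (dup): stack=[-1,-1] mem=[0,0,0,11]
After op 14 (*): stack=[1] mem=[0,0,0,11]
After op 15 (push 18): stack=[1,18] mem=[0,0,0,11]
After op 16 (STO M1): stack=[1] mem=[0,18,0,11]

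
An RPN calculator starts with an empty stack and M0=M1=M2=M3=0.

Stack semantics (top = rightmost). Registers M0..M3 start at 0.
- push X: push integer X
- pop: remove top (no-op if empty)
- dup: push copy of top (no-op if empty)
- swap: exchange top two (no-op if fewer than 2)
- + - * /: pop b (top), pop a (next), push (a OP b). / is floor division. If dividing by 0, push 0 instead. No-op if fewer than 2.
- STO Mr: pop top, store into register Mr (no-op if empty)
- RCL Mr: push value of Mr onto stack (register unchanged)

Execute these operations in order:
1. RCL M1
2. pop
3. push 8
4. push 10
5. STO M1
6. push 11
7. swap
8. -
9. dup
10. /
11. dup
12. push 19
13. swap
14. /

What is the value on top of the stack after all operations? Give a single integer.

After op 1 (RCL M1): stack=[0] mem=[0,0,0,0]
After op 2 (pop): stack=[empty] mem=[0,0,0,0]
After op 3 (push 8): stack=[8] mem=[0,0,0,0]
After op 4 (push 10): stack=[8,10] mem=[0,0,0,0]
After op 5 (STO M1): stack=[8] mem=[0,10,0,0]
After op 6 (push 11): stack=[8,11] mem=[0,10,0,0]
After op 7 (swap): stack=[11,8] mem=[0,10,0,0]
After op 8 (-): stack=[3] mem=[0,10,0,0]
After op 9 (dup): stack=[3,3] mem=[0,10,0,0]
After op 10 (/): stack=[1] mem=[0,10,0,0]
After op 11 (dup): stack=[1,1] mem=[0,10,0,0]
After op 12 (push 19): stack=[1,1,19] mem=[0,10,0,0]
After op 13 (swap): stack=[1,19,1] mem=[0,10,0,0]
After op 14 (/): stack=[1,19] mem=[0,10,0,0]

Answer: 19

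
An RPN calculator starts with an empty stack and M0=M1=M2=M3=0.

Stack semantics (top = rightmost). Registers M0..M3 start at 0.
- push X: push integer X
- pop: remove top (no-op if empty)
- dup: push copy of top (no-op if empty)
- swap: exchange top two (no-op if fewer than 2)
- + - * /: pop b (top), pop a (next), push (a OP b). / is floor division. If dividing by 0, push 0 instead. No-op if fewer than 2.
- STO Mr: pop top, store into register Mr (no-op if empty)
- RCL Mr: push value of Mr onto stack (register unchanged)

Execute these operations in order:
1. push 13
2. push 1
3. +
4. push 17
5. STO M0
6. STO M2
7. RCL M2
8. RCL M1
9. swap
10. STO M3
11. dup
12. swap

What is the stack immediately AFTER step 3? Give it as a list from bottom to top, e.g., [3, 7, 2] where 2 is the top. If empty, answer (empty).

After op 1 (push 13): stack=[13] mem=[0,0,0,0]
After op 2 (push 1): stack=[13,1] mem=[0,0,0,0]
After op 3 (+): stack=[14] mem=[0,0,0,0]

[14]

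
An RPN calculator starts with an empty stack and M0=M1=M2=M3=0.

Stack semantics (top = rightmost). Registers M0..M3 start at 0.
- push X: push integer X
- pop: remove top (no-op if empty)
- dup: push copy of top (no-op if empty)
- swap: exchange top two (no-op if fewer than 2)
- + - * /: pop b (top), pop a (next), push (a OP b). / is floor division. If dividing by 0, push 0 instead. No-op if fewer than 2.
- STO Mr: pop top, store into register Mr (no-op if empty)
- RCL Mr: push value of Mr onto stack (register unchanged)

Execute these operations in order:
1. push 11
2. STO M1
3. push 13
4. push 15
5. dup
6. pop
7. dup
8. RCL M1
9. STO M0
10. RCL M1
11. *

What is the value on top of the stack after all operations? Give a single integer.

After op 1 (push 11): stack=[11] mem=[0,0,0,0]
After op 2 (STO M1): stack=[empty] mem=[0,11,0,0]
After op 3 (push 13): stack=[13] mem=[0,11,0,0]
After op 4 (push 15): stack=[13,15] mem=[0,11,0,0]
After op 5 (dup): stack=[13,15,15] mem=[0,11,0,0]
After op 6 (pop): stack=[13,15] mem=[0,11,0,0]
After op 7 (dup): stack=[13,15,15] mem=[0,11,0,0]
After op 8 (RCL M1): stack=[13,15,15,11] mem=[0,11,0,0]
After op 9 (STO M0): stack=[13,15,15] mem=[11,11,0,0]
After op 10 (RCL M1): stack=[13,15,15,11] mem=[11,11,0,0]
After op 11 (*): stack=[13,15,165] mem=[11,11,0,0]

Answer: 165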